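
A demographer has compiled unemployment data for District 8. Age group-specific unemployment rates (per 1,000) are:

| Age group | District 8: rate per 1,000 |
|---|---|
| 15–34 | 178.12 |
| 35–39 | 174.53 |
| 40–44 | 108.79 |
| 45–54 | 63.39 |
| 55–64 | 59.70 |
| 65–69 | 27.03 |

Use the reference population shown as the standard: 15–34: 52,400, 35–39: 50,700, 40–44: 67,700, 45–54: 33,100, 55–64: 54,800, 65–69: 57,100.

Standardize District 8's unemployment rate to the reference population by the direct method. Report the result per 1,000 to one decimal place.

Standard total = 315,800; weights = 0.1659, 0.1605, 0.2144, 0.1048, 0.1735, 0.1808.
Standardized rate: 0.1659×178.12 + 0.1605×174.53 + 0.2144×108.79 + 0.1048×63.39 + 0.1735×59.70 + 0.1808×27.03 = 102.7879 per 1,000.

102.8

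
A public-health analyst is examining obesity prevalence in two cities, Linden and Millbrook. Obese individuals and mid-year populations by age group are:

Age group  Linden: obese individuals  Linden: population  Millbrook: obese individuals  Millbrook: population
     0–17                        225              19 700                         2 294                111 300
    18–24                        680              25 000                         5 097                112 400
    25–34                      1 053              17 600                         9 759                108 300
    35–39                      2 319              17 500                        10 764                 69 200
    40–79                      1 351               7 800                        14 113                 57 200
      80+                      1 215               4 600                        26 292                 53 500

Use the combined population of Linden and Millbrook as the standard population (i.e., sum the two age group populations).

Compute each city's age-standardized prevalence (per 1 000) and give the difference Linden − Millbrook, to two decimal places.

-45.51

Age-specific rates per 1 000 for Linden: 11.421, 27.200, 59.830, 132.514, 173.205, 264.130.
For Millbrook: 20.611, 45.347, 90.111, 155.549, 246.731, 491.439.
Combined standard total = 604 100; weights = 0.2169, 0.2274, 0.2084, 0.1435, 0.1076, 0.0962.
Linden: 0.2169×11.421 + 0.2274×27.200 + 0.2084×59.830 + 0.1435×132.514 + 0.1076×173.205 + 0.0962×264.130 = 84.1902 per 1 000.
Millbrook: 0.2169×20.611 + 0.2274×45.347 + 0.2084×90.111 + 0.1435×155.549 + 0.1076×246.731 + 0.0962×491.439 = 129.7002 per 1 000.
Difference = 84.1902 − 129.7002 = -45.5100.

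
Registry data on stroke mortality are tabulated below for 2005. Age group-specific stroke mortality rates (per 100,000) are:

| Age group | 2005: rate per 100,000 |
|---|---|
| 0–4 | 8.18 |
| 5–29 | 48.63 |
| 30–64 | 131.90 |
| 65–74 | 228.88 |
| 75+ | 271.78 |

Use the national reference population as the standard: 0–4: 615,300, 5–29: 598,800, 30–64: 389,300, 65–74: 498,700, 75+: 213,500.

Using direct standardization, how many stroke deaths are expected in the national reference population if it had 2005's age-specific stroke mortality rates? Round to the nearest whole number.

2577

Expected stroke deaths = Σ (standard pop × age-specific rate ÷ 100,000)
= 615,300×8.18/100,000 + 598,800×48.63/100,000 + 389,300×131.90/100,000 + 498,700×228.88/100,000 + 213,500×271.78/100,000
= 50.33 + 291.20 + 513.49 + 1141.42 + 580.25 = 2576.69.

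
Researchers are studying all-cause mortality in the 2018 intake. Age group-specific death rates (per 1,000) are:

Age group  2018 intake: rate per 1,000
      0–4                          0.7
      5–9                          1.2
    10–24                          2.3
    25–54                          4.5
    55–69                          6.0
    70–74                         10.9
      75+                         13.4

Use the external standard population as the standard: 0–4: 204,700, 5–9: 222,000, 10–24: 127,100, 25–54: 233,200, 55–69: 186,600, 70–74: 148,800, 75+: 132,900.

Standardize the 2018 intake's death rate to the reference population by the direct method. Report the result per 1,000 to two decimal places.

Standard total = 1,255,300; weights = 0.1631, 0.1769, 0.1013, 0.1858, 0.1486, 0.1185, 0.1059.
Standardized rate: 0.1631×0.7 + 0.1769×1.2 + 0.1013×2.3 + 0.1858×4.5 + 0.1486×6.0 + 0.1185×10.9 + 0.1059×13.4 = 4.9978 per 1,000.

5.00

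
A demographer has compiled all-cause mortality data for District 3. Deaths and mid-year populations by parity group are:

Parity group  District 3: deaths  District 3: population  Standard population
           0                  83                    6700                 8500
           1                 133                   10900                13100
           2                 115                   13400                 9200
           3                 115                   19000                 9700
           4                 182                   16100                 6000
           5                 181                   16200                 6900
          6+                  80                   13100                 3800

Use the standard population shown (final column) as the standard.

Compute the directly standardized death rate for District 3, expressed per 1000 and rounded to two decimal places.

Parity-specific rates per 1000 for District 3: 12.388, 12.202, 8.582, 6.053, 11.304, 11.173, 6.107.
Standard total = 57200; weights = 0.1486, 0.2290, 0.1608, 0.1696, 0.1049, 0.1206, 0.0664.
Standardized rate: 0.1486×12.388 + 0.2290×12.202 + 0.1608×8.582 + 0.1696×6.053 + 0.1049×11.304 + 0.1206×11.173 + 0.0664×6.107 = 9.9813 per 1000.

9.98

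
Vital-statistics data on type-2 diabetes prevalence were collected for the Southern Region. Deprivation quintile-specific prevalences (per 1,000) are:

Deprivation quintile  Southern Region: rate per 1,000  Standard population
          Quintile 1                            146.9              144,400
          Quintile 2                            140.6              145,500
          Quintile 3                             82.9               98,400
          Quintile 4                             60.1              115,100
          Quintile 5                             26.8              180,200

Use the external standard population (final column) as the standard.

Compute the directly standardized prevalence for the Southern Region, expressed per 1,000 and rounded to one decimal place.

90.1

Standard total = 683,600; weights = 0.2112, 0.2128, 0.1439, 0.1684, 0.2636.
Standardized rate: 0.2112×146.9 + 0.2128×140.6 + 0.1439×82.9 + 0.1684×60.1 + 0.2636×26.8 = 90.0730 per 1,000.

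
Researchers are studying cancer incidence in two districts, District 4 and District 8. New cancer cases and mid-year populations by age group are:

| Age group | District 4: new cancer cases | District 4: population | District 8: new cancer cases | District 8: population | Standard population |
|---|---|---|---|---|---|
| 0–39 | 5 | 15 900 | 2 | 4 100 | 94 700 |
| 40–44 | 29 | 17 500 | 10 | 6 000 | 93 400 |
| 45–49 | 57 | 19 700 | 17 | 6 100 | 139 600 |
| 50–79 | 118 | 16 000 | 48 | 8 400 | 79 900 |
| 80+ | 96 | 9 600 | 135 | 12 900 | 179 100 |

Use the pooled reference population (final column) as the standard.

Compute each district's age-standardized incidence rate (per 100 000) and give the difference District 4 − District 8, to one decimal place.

Age-specific rates per 100 000 for District 4: 31.45, 165.71, 289.34, 737.50, 1000.00.
For District 8: 48.78, 166.67, 278.69, 571.43, 1046.51.
Standard total = 586 700; weights = 0.1614, 0.1592, 0.2379, 0.1362, 0.3053.
District 4: 0.1614×31.45 + 0.1592×165.71 + 0.2379×289.34 + 0.1362×737.50 + 0.3053×1000.00 = 506.0062 per 100 000.
District 8: 0.1614×48.78 + 0.1592×166.67 + 0.2379×278.69 + 0.1362×571.43 + 0.3053×1046.51 = 498.0032 per 100 000.
Difference = 506.0062 − 498.0032 = 8.0030.

8.0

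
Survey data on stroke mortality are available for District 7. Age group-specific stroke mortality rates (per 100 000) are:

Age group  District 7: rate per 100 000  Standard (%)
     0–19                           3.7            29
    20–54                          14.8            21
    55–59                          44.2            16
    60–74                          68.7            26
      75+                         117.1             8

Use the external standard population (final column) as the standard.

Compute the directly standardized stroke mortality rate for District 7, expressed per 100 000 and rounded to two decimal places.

38.48

Standard weights: 0.29, 0.21, 0.16, 0.26, 0.08.
Standardized rate: 0.2900×3.7 + 0.2100×14.8 + 0.1600×44.2 + 0.2600×68.7 + 0.0800×117.1 = 38.4830 per 100 000.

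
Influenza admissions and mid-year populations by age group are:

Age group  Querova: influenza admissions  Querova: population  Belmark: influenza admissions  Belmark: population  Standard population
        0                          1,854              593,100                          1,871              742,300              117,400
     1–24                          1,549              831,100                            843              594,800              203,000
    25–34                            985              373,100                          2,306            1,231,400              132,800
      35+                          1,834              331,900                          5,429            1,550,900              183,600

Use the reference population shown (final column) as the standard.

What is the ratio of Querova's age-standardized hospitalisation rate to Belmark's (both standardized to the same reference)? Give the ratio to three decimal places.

1.431

Age-specific rates per 100,000 for Querova: 312.59, 186.38, 264.00, 552.58.
For Belmark: 252.05, 141.73, 187.27, 350.05.
Standard total = 636,800; weights = 0.1844, 0.3188, 0.2085, 0.2883.
Querova: 0.1844×312.59 + 0.3188×186.38 + 0.2085×264.00 + 0.2883×552.58 = 331.4171 per 100,000.
Belmark: 0.1844×252.05 + 0.3188×141.73 + 0.2085×187.27 + 0.2883×350.05 = 231.6286 per 100,000.
Ratio = 331.4171 ÷ 231.6286 = 1.43081.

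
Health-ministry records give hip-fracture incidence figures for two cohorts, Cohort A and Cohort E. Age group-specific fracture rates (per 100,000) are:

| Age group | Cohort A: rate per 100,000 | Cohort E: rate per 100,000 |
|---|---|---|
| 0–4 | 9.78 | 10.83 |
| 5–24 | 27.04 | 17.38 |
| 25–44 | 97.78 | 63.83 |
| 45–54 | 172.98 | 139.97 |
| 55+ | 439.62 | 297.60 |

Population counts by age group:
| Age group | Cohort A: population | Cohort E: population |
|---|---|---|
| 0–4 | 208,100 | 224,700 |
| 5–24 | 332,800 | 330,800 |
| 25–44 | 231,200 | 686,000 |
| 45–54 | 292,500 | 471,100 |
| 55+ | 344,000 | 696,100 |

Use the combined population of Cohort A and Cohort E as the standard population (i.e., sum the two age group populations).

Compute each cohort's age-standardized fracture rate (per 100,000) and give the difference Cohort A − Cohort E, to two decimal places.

Combined standard total = 3,817,300; weights = 0.1134, 0.1738, 0.2403, 0.2000, 0.2725.
Cohort A: 0.1134×9.78 + 0.1738×27.04 + 0.2403×97.78 + 0.2000×172.98 + 0.2725×439.62 = 183.6892 per 100,000.
Cohort E: 0.1134×10.83 + 0.1738×17.38 + 0.2403×63.83 + 0.2000×139.97 + 0.2725×297.60 = 128.6722 per 100,000.
Difference = 183.6892 − 128.6722 = 55.0170.

55.02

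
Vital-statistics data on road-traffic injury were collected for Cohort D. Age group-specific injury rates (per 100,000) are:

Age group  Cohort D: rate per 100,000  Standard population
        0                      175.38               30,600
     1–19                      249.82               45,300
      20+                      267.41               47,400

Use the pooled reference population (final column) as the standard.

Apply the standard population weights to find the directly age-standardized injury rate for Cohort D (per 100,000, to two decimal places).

Standard total = 123,300; weights = 0.2482, 0.3674, 0.3844.
Standardized rate: 0.2482×175.38 + 0.3674×249.82 + 0.3844×267.41 = 238.1079 per 100,000.

238.11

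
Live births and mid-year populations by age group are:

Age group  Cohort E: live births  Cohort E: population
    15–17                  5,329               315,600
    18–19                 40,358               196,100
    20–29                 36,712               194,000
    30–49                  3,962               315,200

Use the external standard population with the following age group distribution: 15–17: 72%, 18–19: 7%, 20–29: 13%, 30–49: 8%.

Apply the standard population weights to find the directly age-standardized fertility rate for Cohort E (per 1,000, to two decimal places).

52.17

Age-specific rates per 1,000 for Cohort E: 16.885, 205.803, 189.237, 12.570.
Standard weights: 0.72, 0.07, 0.13, 0.08.
Standardized rate: 0.7200×16.885 + 0.0700×205.803 + 0.1300×189.237 + 0.0800×12.570 = 52.1700 per 1,000.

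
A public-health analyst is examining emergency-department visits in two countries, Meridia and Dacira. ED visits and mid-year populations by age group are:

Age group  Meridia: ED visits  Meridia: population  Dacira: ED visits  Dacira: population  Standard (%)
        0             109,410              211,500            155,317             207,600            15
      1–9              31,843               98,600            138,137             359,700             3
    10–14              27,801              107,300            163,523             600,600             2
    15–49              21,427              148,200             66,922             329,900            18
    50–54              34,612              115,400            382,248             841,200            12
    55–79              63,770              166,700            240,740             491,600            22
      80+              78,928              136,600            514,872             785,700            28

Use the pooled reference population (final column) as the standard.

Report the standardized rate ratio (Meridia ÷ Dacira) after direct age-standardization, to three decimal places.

0.783

Age-specific rates per 1,000 for Meridia: 517.305, 322.951, 259.096, 144.582, 299.931, 382.543, 577.804.
For Dacira: 748.155, 384.034, 272.266, 202.855, 454.408, 489.707, 655.304.
Standard weights: 0.15, 0.03, 0.02, 0.18, 0.12, 0.22, 0.28.
Meridia: 0.1500×517.305 + 0.0300×322.951 + 0.0200×259.096 + 0.1800×144.582 + 0.1200×299.931 + 0.2200×382.543 + 0.2800×577.804 = 400.4272 per 1,000.
Dacira: 0.1500×748.155 + 0.0300×384.034 + 0.0200×272.266 + 0.1800×202.855 + 0.1200×454.408 + 0.2200×489.707 + 0.2800×655.304 = 511.4531 per 1,000.
Ratio = 400.4272 ÷ 511.4531 = 0.78292.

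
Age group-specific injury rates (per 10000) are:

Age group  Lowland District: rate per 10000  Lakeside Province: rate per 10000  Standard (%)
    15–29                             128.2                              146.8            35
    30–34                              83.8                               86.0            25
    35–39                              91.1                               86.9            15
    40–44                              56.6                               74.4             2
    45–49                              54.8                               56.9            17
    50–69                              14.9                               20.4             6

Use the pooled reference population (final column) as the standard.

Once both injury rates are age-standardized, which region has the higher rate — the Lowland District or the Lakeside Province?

Lakeside Province

Standard weights: 0.35, 0.25, 0.15, 0.02, 0.17, 0.06.
The Lowland District: 0.3500×128.2 + 0.2500×83.8 + 0.1500×91.1 + 0.0200×56.6 + 0.1700×54.8 + 0.0600×14.9 = 90.8270 per 10000.
The Lakeside Province: 0.3500×146.8 + 0.2500×86.0 + 0.1500×86.9 + 0.0200×74.4 + 0.1700×56.9 + 0.0600×20.4 = 98.3000 per 10000.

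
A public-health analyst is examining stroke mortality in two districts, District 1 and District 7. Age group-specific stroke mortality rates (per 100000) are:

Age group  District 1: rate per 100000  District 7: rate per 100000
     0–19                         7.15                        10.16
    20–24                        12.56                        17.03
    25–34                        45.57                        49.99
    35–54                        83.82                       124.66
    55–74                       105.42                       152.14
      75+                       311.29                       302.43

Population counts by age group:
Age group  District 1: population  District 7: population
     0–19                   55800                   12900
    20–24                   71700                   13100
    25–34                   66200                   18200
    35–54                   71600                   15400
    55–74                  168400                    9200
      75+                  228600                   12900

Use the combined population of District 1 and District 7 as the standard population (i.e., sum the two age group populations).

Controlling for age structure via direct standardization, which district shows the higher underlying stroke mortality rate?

Combined standard total = 744000; weights = 0.0923, 0.1140, 0.1134, 0.1169, 0.2387, 0.3246.
District 1: 0.0923×7.15 + 0.1140×12.56 + 0.1134×45.57 + 0.1169×83.82 + 0.2387×105.42 + 0.3246×311.29 = 143.2713 per 100000.
District 7: 0.0923×10.16 + 0.1140×17.03 + 0.1134×49.99 + 0.1169×124.66 + 0.2387×152.14 + 0.3246×302.43 = 157.6124 per 100000.
The crude rates (149.83 vs 103.85) would put District 1 higher, but that reflects its age composition; once standardized to a common age structure, District 7 has the higher underlying rate.

District 7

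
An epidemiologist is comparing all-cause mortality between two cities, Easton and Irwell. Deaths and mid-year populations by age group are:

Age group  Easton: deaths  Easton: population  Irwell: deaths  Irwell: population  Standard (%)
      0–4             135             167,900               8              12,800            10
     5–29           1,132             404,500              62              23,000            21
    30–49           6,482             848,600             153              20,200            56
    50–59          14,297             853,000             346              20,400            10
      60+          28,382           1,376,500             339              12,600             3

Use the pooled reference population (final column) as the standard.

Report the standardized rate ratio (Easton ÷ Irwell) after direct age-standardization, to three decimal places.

Age-specific rates per 100,000 for Easton: 80.41, 279.85, 763.85, 1676.08, 2061.90.
For Irwell: 62.50, 269.57, 757.43, 1696.08, 2690.48.
Standard weights: 0.10, 0.21, 0.56, 0.10, 0.03.
Easton: 0.1000×80.41 + 0.2100×279.85 + 0.5600×763.85 + 0.1000×1676.08 + 0.0300×2061.90 = 724.0286 per 100,000.
Irwell: 0.1000×62.50 + 0.2100×269.57 + 0.5600×757.43 + 0.1000×1696.08 + 0.0300×2690.48 = 737.3392 per 100,000.
Ratio = 724.0286 ÷ 737.3392 = 0.98195.

0.982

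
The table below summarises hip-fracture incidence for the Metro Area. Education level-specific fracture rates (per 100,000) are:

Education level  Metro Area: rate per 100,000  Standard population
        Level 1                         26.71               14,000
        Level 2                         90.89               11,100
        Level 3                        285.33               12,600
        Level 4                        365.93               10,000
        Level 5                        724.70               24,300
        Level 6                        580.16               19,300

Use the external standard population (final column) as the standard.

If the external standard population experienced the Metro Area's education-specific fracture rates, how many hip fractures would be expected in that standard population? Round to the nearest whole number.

Expected hip fractures = Σ (standard pop × education-specific rate ÷ 100,000)
= 14,000×26.71/100,000 + 11,100×90.89/100,000 + 12,600×285.33/100,000 + 10,000×365.93/100,000 + 24,300×724.70/100,000 + 19,300×580.16/100,000
= 3.74 + 10.09 + 35.95 + 36.59 + 176.10 + 111.97 = 374.45.

374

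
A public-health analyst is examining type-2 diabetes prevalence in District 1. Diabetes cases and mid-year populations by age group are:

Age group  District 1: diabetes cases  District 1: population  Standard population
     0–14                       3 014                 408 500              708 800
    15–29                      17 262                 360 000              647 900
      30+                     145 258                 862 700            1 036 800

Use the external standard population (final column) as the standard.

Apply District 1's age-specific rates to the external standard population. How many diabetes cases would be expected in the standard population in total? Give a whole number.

Age-specific rates per 1 000 for District 1: 7.378, 47.950, 168.376.
Expected diabetes cases = Σ (standard pop × age-specific rate ÷ 1 000)
= 708 800×7.378/1 000 + 647 900×47.950/1 000 + 1 036 800×168.376/1 000
= 5229.68 + 31066.81 + 174572.27 = 210868.75.

210869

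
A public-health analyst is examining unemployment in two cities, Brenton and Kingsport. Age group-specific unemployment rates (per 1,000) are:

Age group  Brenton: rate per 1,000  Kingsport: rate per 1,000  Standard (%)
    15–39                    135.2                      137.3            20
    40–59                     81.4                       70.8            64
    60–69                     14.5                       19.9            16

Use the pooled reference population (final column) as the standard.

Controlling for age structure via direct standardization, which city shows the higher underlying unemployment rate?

Brenton

Standard weights: 0.20, 0.64, 0.16.
Brenton: 0.2000×135.2 + 0.6400×81.4 + 0.1600×14.5 = 81.4560 per 1,000.
Kingsport: 0.2000×137.3 + 0.6400×70.8 + 0.1600×19.9 = 75.9560 per 1,000.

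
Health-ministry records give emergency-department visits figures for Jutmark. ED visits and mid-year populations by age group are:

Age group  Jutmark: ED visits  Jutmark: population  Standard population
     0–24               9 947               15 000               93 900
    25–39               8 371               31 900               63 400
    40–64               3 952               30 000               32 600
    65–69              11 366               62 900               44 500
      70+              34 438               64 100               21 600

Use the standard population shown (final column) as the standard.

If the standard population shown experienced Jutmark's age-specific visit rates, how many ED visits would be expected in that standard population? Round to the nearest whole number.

102846

Age-specific rates per 1 000 for Jutmark: 663.133, 262.414, 131.733, 180.700, 537.254.
Expected ED visits = Σ (standard pop × age-specific rate ÷ 1 000)
= 93 900×663.133/1 000 + 63 400×262.414/1 000 + 32 600×131.733/1 000 + 44 500×180.700/1 000 + 21 600×537.254/1 000
= 62268.22 + 16637.03 + 4294.51 + 8041.13 + 11604.69 = 102845.58.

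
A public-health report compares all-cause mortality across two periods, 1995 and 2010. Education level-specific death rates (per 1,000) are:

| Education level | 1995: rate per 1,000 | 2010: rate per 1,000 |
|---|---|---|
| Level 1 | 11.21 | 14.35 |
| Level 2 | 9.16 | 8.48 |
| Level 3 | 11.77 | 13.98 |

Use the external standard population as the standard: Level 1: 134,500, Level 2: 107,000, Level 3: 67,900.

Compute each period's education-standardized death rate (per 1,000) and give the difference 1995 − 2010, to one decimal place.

Standard total = 309,400; weights = 0.4347, 0.3458, 0.2195.
1995: 0.4347×11.21 + 0.3458×9.16 + 0.2195×11.77 = 10.6239 per 1,000.
2010: 0.4347×14.35 + 0.3458×8.48 + 0.2195×13.98 = 12.2388 per 1,000.
Difference = 10.6239 − 12.2388 = -1.6148.

-1.6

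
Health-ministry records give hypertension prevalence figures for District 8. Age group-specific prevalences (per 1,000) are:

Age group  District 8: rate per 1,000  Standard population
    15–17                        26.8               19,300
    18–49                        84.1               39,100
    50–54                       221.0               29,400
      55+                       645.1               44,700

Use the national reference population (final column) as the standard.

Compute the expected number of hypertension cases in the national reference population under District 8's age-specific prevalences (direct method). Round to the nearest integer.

Expected hypertension cases = Σ (standard pop × age-specific rate ÷ 1,000)
= 19,300×26.8/1,000 + 39,100×84.1/1,000 + 29,400×221.0/1,000 + 44,700×645.1/1,000
= 517.24 + 3288.31 + 6497.40 + 28835.97 = 39138.92.

39139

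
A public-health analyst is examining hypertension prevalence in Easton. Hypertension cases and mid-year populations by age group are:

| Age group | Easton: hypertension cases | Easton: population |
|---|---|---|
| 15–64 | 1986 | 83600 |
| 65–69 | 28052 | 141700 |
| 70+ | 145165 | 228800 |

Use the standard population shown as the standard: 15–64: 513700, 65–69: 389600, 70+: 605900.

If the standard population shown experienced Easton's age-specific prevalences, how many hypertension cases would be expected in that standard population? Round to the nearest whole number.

473752

Age-specific rates per 1000 for Easton: 23.756, 197.968, 634.462.
Expected hypertension cases = Σ (standard pop × age-specific rate ÷ 1000)
= 513700×23.756/1000 + 389600×197.968/1000 + 605900×634.462/1000
= 12203.45 + 77128.15 + 384420.78 = 473752.38.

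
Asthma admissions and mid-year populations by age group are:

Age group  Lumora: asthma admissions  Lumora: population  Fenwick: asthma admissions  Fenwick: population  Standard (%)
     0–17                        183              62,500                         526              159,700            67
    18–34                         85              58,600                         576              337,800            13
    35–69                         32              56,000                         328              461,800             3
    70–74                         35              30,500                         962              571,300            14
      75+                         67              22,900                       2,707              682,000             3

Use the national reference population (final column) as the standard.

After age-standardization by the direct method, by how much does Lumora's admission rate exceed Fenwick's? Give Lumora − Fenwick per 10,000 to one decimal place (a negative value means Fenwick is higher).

-3.9

Age-specific rates per 10,000 for Lumora: 29.28, 14.51, 5.71, 11.48, 29.26.
For Fenwick: 32.94, 17.05, 7.10, 16.84, 39.69.
Standard weights: 0.67, 0.13, 0.03, 0.14, 0.03.
Lumora: 0.6700×29.28 + 0.1300×14.51 + 0.0300×5.71 + 0.1400×11.48 + 0.0300×29.26 = 24.1590 per 10,000.
Fenwick: 0.6700×32.94 + 0.1300×17.05 + 0.0300×7.10 + 0.1400×16.84 + 0.0300×39.69 = 28.0456 per 10,000.
Difference = 24.1590 − 28.0456 = -3.8866.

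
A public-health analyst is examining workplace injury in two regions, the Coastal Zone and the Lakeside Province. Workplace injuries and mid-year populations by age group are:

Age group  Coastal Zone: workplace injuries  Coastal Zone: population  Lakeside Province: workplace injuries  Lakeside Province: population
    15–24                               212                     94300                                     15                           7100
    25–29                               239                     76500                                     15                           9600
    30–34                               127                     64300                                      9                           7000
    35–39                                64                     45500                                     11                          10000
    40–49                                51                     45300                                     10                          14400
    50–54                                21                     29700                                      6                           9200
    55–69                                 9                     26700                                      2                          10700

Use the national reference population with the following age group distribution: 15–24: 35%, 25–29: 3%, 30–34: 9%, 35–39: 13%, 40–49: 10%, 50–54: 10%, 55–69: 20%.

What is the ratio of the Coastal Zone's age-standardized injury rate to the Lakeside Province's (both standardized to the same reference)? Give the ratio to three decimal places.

Age-specific rates per 10000 for the Coastal Zone: 22.48, 31.24, 19.75, 14.07, 11.26, 7.07, 3.37.
For the Lakeside Province: 21.13, 15.62, 12.86, 11.00, 6.94, 6.52, 1.87.
Standard weights: 0.35, 0.03, 0.09, 0.13, 0.10, 0.10, 0.20.
The Coastal Zone: 0.3500×22.48 + 0.0300×31.24 + 0.0900×19.75 + 0.1300×14.07 + 0.1000×11.26 + 0.1000×7.07 + 0.2000×3.37 = 14.9190 per 10000.
The Lakeside Province: 0.3500×21.13 + 0.0300×15.62 + 0.0900×12.86 + 0.1300×11.00 + 0.1000×6.94 + 0.1000×6.52 + 0.2000×1.87 = 12.1707 per 10000.
Ratio = 14.9190 ÷ 12.1707 = 1.22581.

1.226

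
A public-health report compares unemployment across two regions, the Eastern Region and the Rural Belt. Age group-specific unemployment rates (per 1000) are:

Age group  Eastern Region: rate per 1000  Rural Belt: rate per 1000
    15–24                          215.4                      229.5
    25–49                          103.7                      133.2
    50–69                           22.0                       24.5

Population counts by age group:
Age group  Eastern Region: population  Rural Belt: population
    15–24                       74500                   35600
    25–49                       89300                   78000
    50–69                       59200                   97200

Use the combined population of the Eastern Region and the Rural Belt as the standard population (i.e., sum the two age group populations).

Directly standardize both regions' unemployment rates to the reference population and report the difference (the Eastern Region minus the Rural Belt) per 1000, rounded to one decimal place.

Combined standard total = 433800; weights = 0.2538, 0.3857, 0.3605.
The Eastern Region: 0.2538×215.4 + 0.3857×103.7 + 0.3605×22.0 = 102.5942 per 1000.
The Rural Belt: 0.2538×229.5 + 0.3857×133.2 + 0.3605×24.5 = 118.4512 per 1000.
Difference = 102.5942 − 118.4512 = -15.8570.

-15.9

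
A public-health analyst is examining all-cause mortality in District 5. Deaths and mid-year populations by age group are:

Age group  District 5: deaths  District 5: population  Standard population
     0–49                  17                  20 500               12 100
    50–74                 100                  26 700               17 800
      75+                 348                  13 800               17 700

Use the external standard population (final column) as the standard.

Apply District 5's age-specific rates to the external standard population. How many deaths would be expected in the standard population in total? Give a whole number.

Age-specific rates per 100 000 for District 5: 82.93, 374.53, 2521.74.
Expected deaths = Σ (standard pop × age-specific rate ÷ 100 000)
= 12 100×82.93/100 000 + 17 800×374.53/100 000 + 17 700×2521.74/100 000
= 10.03 + 66.67 + 446.35 = 523.05.

523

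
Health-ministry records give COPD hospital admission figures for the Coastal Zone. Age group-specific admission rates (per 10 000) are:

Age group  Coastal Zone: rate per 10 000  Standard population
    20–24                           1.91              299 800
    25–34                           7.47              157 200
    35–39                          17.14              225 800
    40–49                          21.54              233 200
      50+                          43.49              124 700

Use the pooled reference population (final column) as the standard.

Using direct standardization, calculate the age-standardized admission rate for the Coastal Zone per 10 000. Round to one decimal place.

Standard total = 1 040 700; weights = 0.2881, 0.1511, 0.2170, 0.2241, 0.1198.
Standardized rate: 0.2881×1.91 + 0.1511×7.47 + 0.2170×17.14 + 0.2241×21.54 + 0.1198×43.49 = 15.4352 per 10 000.

15.4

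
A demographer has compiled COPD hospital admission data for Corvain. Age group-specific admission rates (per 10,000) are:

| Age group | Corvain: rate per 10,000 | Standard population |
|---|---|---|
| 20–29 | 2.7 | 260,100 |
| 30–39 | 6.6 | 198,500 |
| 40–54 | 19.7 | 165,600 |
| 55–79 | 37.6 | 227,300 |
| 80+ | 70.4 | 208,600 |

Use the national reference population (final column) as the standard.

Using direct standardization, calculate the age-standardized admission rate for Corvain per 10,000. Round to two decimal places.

Standard total = 1,060,100; weights = 0.2454, 0.1872, 0.1562, 0.2144, 0.1968.
Standardized rate: 0.2454×2.7 + 0.1872×6.6 + 0.1562×19.7 + 0.2144×37.6 + 0.1968×70.4 = 26.8905 per 10,000.

26.89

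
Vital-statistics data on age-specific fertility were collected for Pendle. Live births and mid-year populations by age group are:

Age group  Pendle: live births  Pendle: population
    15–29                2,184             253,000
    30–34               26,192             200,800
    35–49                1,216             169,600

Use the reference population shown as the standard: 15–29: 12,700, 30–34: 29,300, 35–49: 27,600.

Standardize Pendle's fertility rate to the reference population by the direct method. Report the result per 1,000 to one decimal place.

59.3

Age-specific rates per 1,000 for Pendle: 8.632, 130.438, 7.170.
Standard total = 69,600; weights = 0.1825, 0.4210, 0.3966.
Standardized rate: 0.1825×8.632 + 0.4210×130.438 + 0.3966×7.170 = 59.3299 per 1,000.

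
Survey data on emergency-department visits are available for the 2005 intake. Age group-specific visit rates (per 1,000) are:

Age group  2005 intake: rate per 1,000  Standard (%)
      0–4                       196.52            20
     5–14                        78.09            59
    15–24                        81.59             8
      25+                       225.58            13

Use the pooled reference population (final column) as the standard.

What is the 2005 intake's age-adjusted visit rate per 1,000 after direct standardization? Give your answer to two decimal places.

Standard weights: 0.20, 0.59, 0.08, 0.13.
Standardized rate: 0.2000×196.52 + 0.5900×78.09 + 0.0800×81.59 + 0.1300×225.58 = 121.2297 per 1,000.

121.23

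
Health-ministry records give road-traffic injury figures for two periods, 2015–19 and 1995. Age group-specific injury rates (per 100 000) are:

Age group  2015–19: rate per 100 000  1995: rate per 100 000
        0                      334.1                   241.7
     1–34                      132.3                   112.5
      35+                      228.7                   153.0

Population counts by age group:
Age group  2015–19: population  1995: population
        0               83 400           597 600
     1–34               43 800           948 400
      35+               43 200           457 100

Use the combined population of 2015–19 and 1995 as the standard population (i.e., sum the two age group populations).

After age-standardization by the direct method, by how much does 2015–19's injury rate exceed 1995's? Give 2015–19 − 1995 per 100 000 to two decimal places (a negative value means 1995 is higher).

55.41

Combined standard total = 2 173 500; weights = 0.3133, 0.4565, 0.2302.
2015–19: 0.3133×334.1 + 0.4565×132.3 + 0.2302×228.7 = 217.7174 per 100 000.
1995: 0.3133×241.7 + 0.4565×112.5 + 0.2302×153.0 = 162.3032 per 100 000.
Difference = 217.7174 − 162.3032 = 55.4142.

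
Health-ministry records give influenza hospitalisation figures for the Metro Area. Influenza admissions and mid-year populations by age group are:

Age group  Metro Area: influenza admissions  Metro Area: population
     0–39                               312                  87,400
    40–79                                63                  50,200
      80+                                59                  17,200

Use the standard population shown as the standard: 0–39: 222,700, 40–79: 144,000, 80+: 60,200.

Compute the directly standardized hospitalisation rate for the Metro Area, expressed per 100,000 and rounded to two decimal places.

276.93

Age-specific rates per 100,000 for the Metro Area: 356.98, 125.50, 343.02.
Standard total = 426,900; weights = 0.5217, 0.3373, 0.1410.
Standardized rate: 0.5217×356.98 + 0.3373×125.50 + 0.1410×343.02 = 276.9291 per 100,000.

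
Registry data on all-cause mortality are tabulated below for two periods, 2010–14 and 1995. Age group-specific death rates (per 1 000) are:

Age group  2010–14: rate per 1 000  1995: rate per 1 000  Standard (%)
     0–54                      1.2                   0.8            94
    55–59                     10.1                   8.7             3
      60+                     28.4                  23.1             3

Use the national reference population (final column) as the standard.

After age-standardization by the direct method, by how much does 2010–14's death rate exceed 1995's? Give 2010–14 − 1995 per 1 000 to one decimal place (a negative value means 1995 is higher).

0.6

Standard weights: 0.94, 0.03, 0.03.
2010–14: 0.9400×1.2 + 0.0300×10.1 + 0.0300×28.4 = 2.2830 per 1 000.
1995: 0.9400×0.8 + 0.0300×8.7 + 0.0300×23.1 = 1.7060 per 1 000.
Difference = 2.2830 − 1.7060 = 0.5770.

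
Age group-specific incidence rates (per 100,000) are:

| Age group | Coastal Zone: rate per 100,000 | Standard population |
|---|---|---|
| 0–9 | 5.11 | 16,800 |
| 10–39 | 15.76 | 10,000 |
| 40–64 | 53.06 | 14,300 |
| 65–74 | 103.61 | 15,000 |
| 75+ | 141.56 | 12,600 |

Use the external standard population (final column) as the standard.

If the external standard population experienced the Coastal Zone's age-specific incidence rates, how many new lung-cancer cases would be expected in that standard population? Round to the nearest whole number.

43

Expected new lung-cancer cases = Σ (standard pop × age-specific rate ÷ 100,000)
= 16,800×5.11/100,000 + 10,000×15.76/100,000 + 14,300×53.06/100,000 + 15,000×103.61/100,000 + 12,600×141.56/100,000
= 0.86 + 1.58 + 7.59 + 15.54 + 17.84 = 43.40.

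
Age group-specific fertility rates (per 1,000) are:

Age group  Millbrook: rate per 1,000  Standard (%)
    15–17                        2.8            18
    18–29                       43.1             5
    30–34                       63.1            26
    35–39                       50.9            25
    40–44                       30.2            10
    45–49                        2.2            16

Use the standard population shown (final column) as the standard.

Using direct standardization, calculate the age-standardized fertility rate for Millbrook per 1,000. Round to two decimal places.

Standard weights: 0.18, 0.05, 0.26, 0.25, 0.10, 0.16.
Standardized rate: 0.1800×2.8 + 0.0500×43.1 + 0.2600×63.1 + 0.2500×50.9 + 0.1000×30.2 + 0.1600×2.2 = 35.1620 per 1,000.

35.16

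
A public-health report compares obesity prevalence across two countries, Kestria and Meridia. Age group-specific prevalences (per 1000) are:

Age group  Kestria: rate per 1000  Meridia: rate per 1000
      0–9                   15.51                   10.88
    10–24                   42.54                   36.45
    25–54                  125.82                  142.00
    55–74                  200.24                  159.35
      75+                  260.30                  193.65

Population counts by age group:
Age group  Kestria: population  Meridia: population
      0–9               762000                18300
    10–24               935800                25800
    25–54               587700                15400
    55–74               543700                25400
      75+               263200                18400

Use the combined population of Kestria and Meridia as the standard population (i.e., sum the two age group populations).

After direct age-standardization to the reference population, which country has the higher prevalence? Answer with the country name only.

Kestria

Combined standard total = 3195700; weights = 0.2442, 0.3009, 0.1887, 0.1781, 0.0881.
Kestria: 0.2442×15.51 + 0.3009×42.54 + 0.1887×125.82 + 0.1781×200.24 + 0.0881×260.30 = 98.9292 per 1000.
Meridia: 0.2442×10.88 + 0.3009×36.45 + 0.1887×142.00 + 0.1781×159.35 + 0.0881×193.65 = 85.8648 per 1000.
The crude rates (97.97 vs 105.88) would put Meridia higher, but that reflects its age composition; once standardized to a common age structure, Kestria has the higher underlying rate.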